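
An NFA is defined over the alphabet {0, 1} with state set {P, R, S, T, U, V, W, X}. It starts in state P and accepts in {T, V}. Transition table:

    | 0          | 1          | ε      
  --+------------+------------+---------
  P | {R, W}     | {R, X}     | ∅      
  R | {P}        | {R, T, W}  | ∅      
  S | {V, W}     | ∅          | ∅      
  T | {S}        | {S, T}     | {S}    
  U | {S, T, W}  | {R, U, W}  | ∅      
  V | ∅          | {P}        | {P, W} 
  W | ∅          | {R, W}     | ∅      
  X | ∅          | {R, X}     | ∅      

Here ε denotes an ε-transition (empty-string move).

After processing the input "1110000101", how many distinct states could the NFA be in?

4

Start in {P}.
Read '1': {P} → {R, X}.
Read '1': {R, X} → {R, S, T, W, X}.
Read '1': {R, S, T, W, X} → {R, S, T, W, X}.
Read '0': {R, S, T, W, X} → {P, S, V, W}.
Read '0': {P, S, V, W} → {P, R, V, W}.
Read '0': {P, R, V, W} → {P, R, W}.
Read '0': {P, R, W} → {P, R, W}.
Read '1': {P, R, W} → {R, S, T, W, X}.
Read '0': {R, S, T, W, X} → {P, S, V, W}.
Read '1': {P, S, V, W} → {P, R, W, X}.
That set has 4 states.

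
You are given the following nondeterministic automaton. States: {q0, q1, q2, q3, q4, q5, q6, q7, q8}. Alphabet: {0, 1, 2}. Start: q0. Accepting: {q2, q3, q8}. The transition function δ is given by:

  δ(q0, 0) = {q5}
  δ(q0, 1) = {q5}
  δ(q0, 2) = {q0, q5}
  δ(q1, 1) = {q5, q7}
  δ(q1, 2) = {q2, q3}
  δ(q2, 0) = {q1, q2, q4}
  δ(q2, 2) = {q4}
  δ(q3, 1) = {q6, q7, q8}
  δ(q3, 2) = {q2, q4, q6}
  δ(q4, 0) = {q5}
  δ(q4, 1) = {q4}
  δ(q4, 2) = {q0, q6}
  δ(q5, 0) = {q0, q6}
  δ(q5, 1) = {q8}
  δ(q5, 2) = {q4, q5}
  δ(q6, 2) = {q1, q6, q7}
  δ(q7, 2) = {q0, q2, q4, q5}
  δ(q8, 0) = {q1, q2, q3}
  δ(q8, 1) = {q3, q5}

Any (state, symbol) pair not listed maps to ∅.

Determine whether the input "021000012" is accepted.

Start in {q0}.
Read '0': {q0} → {q5}.
Read '2': {q5} → {q4, q5}.
Read '1': {q4, q5} → {q4, q8}.
Read '0': {q4, q8} → {q1, q2, q3, q5}.
Read '0': {q1, q2, q3, q5} → {q0, q1, q2, q4, q6}.
Read '0': {q0, q1, q2, q4, q6} → {q1, q2, q4, q5}.
Read '0': {q1, q2, q4, q5} → {q0, q1, q2, q4, q5, q6}.
Read '1': {q0, q1, q2, q4, q5, q6} → {q4, q5, q7, q8}.
Read '2': {q4, q5, q7, q8} → {q0, q2, q4, q5, q6}.
The final set {q0, q2, q4, q5, q6} contains the accepting state q2.

Yes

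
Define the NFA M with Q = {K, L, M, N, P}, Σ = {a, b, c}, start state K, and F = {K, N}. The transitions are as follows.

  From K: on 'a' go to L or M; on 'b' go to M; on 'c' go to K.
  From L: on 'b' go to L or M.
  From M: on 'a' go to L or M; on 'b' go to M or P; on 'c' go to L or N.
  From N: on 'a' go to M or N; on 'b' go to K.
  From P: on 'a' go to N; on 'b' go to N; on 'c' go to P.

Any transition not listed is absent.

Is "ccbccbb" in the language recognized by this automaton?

No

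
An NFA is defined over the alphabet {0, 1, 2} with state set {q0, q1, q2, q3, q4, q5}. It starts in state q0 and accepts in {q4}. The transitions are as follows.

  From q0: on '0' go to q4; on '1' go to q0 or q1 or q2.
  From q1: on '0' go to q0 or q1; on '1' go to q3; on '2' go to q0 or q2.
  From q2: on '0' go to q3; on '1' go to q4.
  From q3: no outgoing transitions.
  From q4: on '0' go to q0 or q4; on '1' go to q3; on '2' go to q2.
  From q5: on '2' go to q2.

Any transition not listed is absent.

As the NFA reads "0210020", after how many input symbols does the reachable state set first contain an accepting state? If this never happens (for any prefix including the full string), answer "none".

1

Start in {q0}.
Read '0': q0→{q4}; now {q4}.
None of the earlier sets intersect F, but {q4} does.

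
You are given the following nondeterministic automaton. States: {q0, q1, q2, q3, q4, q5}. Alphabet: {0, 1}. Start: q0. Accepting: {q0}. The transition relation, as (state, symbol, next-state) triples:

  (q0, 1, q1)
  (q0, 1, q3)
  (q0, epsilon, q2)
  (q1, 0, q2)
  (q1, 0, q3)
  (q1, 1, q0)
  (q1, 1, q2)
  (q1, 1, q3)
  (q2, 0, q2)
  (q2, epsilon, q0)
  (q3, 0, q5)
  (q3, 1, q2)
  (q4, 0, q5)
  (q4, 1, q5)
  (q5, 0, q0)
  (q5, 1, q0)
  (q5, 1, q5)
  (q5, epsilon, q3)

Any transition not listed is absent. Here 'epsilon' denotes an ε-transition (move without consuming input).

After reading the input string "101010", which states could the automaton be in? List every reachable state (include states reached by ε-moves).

{q0, q2, q3, q5}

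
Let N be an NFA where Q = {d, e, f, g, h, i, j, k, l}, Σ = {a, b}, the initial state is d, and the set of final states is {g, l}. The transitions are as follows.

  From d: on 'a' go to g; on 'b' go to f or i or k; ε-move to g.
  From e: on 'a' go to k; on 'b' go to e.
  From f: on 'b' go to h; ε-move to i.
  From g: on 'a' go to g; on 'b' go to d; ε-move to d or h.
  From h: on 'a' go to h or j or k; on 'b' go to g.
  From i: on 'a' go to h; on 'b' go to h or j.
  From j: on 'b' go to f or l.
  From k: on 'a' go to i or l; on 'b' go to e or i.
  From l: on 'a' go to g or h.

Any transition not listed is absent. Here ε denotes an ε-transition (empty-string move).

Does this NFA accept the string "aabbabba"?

Start: ε-closure({d}) = {d, g, h}.
Read 'a': d→{g}, g→{g}, h→{h, j, k}; union {g, h, j, k}; ε-closure = {d, g, h, j, k}.
Read 'a': d→{g}, g→{g}, h→{h, j, k}, j→∅, k→{i, l}; union {g, h, i, j, k, l}; ε-closure = {d, g, h, i, j, k, l}.
Read 'b': d→{f, i, k}, g→{d}, h→{g}, i→{h, j}, j→{f, l}, k→{e, i}, l→∅; now {d, e, f, g, h, i, j, k, l}.
Read 'b': d→{f, i, k}, e→{e}, f→{h}, g→{d}, h→{g}, i→{h, j}, j→{f, l}, k→{e, i}, l→∅; now {d, e, f, g, h, i, j, k, l}.
Read 'a': d→{g}, e→{k}, f→∅, g→{g}, h→{h, j, k}, i→{h}, j→∅, k→{i, l}, l→{g, h}; union {g, h, i, j, k, l}; ε-closure = {d, g, h, i, j, k, l}.
Read 'b': d→{f, i, k}, g→{d}, h→{g}, i→{h, j}, j→{f, l}, k→{e, i}, l→∅; now {d, e, f, g, h, i, j, k, l}.
Read 'b': d→{f, i, k}, e→{e}, f→{h}, g→{d}, h→{g}, i→{h, j}, j→{f, l}, k→{e, i}, l→∅; now {d, e, f, g, h, i, j, k, l}.
Read 'a': d→{g}, e→{k}, f→∅, g→{g}, h→{h, j, k}, i→{h}, j→∅, k→{i, l}, l→{g, h}; union {g, h, i, j, k, l}; ε-closure = {d, g, h, i, j, k, l}.
The final set {d, g, h, i, j, k, l} contains the accepting states g, l.

Yes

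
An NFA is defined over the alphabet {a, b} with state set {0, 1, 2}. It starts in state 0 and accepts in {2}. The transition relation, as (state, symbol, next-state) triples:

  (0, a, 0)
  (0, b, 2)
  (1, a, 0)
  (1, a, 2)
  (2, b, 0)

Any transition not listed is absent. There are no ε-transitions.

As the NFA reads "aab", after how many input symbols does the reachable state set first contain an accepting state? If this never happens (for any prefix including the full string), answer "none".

Start in {0}.
Read 'a': 0→{0}; now {0}.
Read 'a': 0→{0}; now {0}.
Read 'b': 0→{2}; now {2}.
None of the earlier sets intersect F, but {2} does.

3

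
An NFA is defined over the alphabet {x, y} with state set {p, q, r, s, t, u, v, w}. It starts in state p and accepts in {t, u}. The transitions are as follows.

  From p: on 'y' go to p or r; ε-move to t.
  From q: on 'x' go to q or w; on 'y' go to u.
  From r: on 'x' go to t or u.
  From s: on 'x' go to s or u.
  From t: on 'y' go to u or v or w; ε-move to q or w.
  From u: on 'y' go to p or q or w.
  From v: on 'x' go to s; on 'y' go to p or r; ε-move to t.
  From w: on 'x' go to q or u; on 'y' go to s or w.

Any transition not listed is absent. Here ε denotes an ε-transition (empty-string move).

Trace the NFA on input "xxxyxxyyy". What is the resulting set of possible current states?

{p, q, r, s, t, u, v, w}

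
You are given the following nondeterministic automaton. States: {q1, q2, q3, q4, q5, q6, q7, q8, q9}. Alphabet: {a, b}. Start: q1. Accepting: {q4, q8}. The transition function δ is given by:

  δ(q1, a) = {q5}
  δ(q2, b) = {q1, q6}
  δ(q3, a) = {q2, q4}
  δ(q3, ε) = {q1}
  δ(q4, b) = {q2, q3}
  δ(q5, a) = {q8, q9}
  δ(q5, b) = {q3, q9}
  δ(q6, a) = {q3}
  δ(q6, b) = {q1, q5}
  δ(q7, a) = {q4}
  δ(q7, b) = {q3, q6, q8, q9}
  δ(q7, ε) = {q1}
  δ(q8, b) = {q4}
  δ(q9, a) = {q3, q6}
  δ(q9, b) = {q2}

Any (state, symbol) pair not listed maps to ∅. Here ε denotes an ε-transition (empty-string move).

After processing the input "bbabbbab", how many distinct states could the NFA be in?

0

Start in {q1}.
Read 'b': {q1} → ∅.
The set is empty and remains empty for the remaining 7 symbols.
That set has 0 states.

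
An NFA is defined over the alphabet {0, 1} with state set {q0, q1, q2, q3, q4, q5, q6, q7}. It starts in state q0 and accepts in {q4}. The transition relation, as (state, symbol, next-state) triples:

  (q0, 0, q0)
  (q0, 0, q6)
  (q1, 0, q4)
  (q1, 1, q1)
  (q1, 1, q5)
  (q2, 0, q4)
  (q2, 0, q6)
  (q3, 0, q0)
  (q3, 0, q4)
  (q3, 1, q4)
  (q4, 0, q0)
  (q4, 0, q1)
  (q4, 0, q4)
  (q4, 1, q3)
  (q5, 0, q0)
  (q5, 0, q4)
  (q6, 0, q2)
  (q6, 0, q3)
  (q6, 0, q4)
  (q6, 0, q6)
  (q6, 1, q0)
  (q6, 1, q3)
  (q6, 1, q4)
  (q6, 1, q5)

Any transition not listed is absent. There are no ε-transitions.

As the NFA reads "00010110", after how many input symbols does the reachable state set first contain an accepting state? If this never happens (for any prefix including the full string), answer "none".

2

Start in {q0}.
Read '0': q0→{q0, q6}; now {q0, q6}.
Read '0': q0→{q0, q6}, q6→{q2, q3, q4, q6}; now {q0, q2, q3, q4, q6}.
None of the earlier sets intersect F, but {q0, q2, q3, q4, q6} does.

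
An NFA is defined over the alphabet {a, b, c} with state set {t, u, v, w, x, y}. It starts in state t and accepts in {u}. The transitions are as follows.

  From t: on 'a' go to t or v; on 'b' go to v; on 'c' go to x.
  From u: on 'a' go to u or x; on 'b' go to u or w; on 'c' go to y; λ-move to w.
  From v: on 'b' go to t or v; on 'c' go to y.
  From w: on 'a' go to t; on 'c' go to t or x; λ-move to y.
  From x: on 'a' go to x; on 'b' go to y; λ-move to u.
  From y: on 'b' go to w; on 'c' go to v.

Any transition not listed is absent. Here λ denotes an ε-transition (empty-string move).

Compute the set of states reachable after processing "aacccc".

Start in {t}.
Read 'a': {t} → {t, v}.
Read 'a': {t, v} → {t, v}.
Read 'c': {t, v} → {u, w, x, y}.
Read 'c': {u, w, x, y} → {t, u, v, w, x, y}.
Read 'c': {t, u, v, w, x, y} → {t, u, v, w, x, y}.
Read 'c': {t, u, v, w, x, y} → {t, u, v, w, x, y}.

{t, u, v, w, x, y}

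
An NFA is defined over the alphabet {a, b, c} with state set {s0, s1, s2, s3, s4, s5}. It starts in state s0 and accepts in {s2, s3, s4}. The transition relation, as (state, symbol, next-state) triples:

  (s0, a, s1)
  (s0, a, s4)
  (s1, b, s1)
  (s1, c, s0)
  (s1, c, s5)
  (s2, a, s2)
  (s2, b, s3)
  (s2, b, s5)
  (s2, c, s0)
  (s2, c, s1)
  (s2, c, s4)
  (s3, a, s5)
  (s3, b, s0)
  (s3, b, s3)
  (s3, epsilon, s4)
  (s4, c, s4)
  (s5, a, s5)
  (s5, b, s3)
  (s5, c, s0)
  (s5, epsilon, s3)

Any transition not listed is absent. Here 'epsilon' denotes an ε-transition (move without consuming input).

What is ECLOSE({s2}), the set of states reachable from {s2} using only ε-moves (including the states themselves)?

{s2}

Begin with {s2}.
No ε-moves leave this set, so the closure equals the set itself.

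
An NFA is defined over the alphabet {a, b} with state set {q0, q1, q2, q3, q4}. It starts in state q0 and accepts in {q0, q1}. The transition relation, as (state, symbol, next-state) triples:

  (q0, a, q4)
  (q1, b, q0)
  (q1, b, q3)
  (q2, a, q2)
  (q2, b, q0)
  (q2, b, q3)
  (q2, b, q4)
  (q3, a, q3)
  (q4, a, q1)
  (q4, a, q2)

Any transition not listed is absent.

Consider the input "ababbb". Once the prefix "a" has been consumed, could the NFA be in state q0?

No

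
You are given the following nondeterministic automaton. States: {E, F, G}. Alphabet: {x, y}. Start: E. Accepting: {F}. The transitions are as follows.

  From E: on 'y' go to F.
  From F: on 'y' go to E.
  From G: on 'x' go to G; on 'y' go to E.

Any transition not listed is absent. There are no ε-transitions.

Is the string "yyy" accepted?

Start in {E}.
Read 'y': E→{F}; now {F}.
Read 'y': F→{E}; now {E}.
Read 'y': E→{F}; now {F}.
The final set {F} contains the accepting state F.

Yes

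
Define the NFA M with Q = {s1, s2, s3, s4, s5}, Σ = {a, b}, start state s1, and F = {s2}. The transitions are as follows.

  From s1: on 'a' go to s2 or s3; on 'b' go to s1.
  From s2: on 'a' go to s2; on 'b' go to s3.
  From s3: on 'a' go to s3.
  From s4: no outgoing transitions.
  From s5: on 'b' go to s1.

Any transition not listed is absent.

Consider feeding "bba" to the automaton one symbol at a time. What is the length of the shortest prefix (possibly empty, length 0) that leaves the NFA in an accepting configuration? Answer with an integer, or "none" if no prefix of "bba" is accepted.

3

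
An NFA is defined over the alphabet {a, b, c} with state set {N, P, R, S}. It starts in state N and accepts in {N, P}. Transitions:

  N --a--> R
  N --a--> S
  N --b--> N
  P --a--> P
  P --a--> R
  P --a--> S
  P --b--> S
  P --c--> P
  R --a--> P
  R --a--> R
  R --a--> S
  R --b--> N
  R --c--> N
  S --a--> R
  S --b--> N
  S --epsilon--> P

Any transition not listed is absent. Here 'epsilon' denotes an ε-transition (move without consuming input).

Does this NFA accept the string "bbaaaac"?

Yes

Start in {N}.
Read 'b': N→{N}; now {N}.
Read 'b': N→{N}; now {N}.
Read 'a': N→{R, S}; union {R, S}; ε-closure = {P, R, S}.
Read 'a': P→{P, R, S}, R→{P, R, S}, S→{R}; now {P, R, S}.
Read 'a': P→{P, R, S}, R→{P, R, S}, S→{R}; now {P, R, S}.
Read 'a': P→{P, R, S}, R→{P, R, S}, S→{R}; now {P, R, S}.
Read 'c': P→{P}, R→{N}, S→∅; now {N, P}.
The final set {N, P} contains the accepting states N, P.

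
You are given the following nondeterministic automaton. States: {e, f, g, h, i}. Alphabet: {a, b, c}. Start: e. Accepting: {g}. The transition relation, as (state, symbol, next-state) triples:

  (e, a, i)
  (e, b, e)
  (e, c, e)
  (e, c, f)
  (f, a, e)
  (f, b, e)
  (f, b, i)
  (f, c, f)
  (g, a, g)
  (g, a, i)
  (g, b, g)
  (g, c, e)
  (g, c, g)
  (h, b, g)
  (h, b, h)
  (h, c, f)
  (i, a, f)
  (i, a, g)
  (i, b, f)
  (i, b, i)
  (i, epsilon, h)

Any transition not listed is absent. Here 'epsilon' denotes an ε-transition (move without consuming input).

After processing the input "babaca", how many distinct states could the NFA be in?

Start in {e}.
Read 'b': {e} → {e}.
Read 'a': {e} → {h, i}.
Read 'b': {h, i} → {f, g, h, i}.
Read 'a': {f, g, h, i} → {e, f, g, h, i}.
Read 'c': {e, f, g, h, i} → {e, f, g}.
Read 'a': {e, f, g} → {e, g, h, i}.
That set has 4 states.

4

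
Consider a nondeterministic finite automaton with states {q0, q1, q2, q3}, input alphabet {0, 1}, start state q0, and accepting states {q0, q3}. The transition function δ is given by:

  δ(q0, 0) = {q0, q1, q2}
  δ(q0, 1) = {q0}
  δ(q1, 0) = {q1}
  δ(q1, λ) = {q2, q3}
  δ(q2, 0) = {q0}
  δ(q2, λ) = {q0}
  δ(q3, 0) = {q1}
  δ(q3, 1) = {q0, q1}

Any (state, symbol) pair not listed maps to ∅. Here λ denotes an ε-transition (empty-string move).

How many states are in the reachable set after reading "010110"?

4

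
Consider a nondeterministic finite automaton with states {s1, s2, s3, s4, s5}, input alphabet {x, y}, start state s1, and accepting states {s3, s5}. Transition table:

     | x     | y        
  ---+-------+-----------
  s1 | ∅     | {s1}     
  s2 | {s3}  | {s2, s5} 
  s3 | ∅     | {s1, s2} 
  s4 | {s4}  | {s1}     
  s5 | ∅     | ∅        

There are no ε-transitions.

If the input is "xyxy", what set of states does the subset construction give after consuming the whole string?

∅

Start in {s1}.
Read 'x': s1→∅; now ∅.
The set is empty and remains empty for the remaining 3 symbols.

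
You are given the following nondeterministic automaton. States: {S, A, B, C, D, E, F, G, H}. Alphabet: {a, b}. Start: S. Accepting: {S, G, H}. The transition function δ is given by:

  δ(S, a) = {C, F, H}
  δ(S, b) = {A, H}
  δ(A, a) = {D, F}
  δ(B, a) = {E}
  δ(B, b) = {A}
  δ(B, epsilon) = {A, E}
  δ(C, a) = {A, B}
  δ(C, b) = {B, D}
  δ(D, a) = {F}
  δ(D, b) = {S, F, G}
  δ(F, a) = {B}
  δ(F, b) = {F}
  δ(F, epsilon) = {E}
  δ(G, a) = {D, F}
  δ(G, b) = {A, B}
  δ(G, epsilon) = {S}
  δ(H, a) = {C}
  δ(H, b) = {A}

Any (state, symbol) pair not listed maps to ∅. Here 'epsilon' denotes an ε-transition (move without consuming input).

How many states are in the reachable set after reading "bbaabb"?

Start in {S}.
Read 'b': {S} → {A, H}.
Read 'b': {A, H} → {A}.
Read 'a': {A} → {D, E, F}.
Read 'a': {D, E, F} → {A, B, E, F}.
Read 'b': {A, B, E, F} → {A, E, F}.
Read 'b': {A, E, F} → {E, F}.
That set has 2 states.

2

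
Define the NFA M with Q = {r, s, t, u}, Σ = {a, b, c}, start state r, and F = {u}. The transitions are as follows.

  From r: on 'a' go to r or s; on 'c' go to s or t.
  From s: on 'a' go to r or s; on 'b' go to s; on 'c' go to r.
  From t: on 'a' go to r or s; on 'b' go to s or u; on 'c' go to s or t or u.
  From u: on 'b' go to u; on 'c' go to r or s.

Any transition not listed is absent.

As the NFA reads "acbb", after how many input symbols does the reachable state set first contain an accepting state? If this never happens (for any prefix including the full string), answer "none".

3

Start in {r}.
Read 'a': {r} → {r, s}.
Read 'c': {r, s} → {r, s, t}.
Read 'b': {r, s, t} → {s, u}.
None of the earlier sets intersect F, but {s, u} does.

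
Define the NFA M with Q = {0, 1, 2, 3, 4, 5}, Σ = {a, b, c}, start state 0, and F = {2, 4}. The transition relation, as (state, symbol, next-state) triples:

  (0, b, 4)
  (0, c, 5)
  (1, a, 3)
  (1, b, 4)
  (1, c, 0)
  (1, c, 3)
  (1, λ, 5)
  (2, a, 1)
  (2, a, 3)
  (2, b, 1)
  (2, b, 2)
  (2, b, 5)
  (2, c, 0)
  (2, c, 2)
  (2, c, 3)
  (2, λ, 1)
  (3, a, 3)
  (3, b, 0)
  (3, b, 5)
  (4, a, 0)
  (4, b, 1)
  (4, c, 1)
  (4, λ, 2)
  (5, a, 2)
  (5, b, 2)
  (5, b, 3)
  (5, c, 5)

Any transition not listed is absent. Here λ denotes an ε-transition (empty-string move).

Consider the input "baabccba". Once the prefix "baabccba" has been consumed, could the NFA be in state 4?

Start in {0}.
Read 'b': {0} → {1, 2, 4, 5}.
Read 'a': {1, 2, 4, 5} → {0, 1, 2, 3, 5}.
Read 'a': {0, 1, 2, 3, 5} → {1, 2, 3, 5}.
Read 'b': {1, 2, 3, 5} → {0, 1, 2, 3, 4, 5}.
Read 'c': {0, 1, 2, 3, 4, 5} → {0, 1, 2, 3, 5}.
Read 'c': {0, 1, 2, 3, 5} → {0, 1, 2, 3, 5}.
Read 'b': {0, 1, 2, 3, 5} → {0, 1, 2, 3, 4, 5}.
Read 'a': {0, 1, 2, 3, 4, 5} → {0, 1, 2, 3, 5}.
State 4 is not in {0, 1, 2, 3, 5}.

No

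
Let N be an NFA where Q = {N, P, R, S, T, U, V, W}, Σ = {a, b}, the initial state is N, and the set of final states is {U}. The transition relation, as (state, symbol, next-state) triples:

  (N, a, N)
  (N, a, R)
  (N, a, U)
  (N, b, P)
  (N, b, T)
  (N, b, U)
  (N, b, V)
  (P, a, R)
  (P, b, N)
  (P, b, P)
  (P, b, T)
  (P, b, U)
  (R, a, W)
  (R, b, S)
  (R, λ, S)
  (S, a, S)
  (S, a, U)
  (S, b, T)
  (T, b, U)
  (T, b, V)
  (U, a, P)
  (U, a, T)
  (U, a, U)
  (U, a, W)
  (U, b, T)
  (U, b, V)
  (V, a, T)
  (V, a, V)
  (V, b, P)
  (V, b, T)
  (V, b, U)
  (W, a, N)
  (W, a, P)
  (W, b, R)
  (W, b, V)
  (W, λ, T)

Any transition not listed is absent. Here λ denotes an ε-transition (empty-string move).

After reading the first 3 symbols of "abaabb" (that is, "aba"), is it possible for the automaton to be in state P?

Yes

Start in {N}.
Read 'a': {N} → {N, R, S, U}.
Read 'b': {N, R, S, U} → {P, S, T, U, V}.
Read 'a': {P, S, T, U, V} → {P, R, S, T, U, V, W}.
State P is in {P, R, S, T, U, V, W}.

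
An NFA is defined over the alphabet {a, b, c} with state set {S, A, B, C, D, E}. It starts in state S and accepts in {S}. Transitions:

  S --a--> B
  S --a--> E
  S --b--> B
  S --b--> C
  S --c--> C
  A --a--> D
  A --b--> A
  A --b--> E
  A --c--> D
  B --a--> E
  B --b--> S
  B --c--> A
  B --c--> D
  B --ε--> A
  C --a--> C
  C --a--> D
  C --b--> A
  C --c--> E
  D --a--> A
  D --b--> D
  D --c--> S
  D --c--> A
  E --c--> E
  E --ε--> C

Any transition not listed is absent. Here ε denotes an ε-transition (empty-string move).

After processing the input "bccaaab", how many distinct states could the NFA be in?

4

Start in {S}.
Read 'b': S→{B, C}; union {B, C}; ε-closure = {A, B, C}.
Read 'c': A→{D}, B→{A, D}, C→{E}; union {A, D, E}; ε-closure = {A, C, D, E}.
Read 'c': A→{D}, C→{E}, D→{S, A}, E→{E}; union {S, A, D, E}; ε-closure = {S, A, C, D, E}.
Read 'a': S→{B, E}, A→{D}, C→{C, D}, D→{A}, E→∅; now {A, B, C, D, E}.
Read 'a': A→{D}, B→{E}, C→{C, D}, D→{A}, E→∅; now {A, C, D, E}.
Read 'a': A→{D}, C→{C, D}, D→{A}, E→∅; now {A, C, D}.
Read 'b': A→{A, E}, C→{A}, D→{D}; union {A, D, E}; ε-closure = {A, C, D, E}.
That set has 4 states.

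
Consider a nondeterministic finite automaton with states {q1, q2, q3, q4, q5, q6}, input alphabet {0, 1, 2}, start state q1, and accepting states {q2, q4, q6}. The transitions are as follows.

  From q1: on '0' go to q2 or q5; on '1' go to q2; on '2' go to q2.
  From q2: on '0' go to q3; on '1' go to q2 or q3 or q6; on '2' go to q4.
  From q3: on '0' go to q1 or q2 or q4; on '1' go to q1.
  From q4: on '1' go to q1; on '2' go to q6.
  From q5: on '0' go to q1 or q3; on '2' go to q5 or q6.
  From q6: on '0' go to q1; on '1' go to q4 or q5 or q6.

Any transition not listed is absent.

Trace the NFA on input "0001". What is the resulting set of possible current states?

Start in {q1}.
Read '0': q1→{q2, q5}; now {q2, q5}.
Read '0': q2→{q3}, q5→{q1, q3}; now {q1, q3}.
Read '0': q1→{q2, q5}, q3→{q1, q2, q4}; now {q1, q2, q4, q5}.
Read '1': q1→{q2}, q2→{q2, q3, q6}, q4→{q1}, q5→∅; now {q1, q2, q3, q6}.

{q1, q2, q3, q6}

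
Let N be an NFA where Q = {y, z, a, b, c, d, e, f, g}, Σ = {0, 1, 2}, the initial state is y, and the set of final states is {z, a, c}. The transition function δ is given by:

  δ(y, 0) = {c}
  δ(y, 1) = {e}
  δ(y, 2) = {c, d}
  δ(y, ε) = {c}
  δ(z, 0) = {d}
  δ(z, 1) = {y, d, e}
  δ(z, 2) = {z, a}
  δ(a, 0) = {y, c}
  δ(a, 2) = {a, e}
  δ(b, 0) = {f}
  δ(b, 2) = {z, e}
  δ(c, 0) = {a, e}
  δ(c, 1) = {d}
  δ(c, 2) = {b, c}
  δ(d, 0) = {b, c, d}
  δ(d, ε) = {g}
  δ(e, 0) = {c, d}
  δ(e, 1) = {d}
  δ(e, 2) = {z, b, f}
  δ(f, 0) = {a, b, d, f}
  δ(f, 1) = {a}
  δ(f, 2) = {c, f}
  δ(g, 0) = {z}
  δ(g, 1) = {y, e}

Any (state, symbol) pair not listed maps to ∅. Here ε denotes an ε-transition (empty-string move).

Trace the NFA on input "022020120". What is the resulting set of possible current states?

{y, z, a, b, c, d, e, f, g}

Start: ε-closure({y}) = {y, c}.
Read '0': {y, c} → {a, c, e}.
Read '2': {a, c, e} → {z, a, b, c, e, f}.
Read '2': {z, a, b, c, e, f} → {z, a, b, c, e, f}.
Read '0': {z, a, b, c, e, f} → {y, a, b, c, d, e, f, g}.
Read '2': {y, a, b, c, d, e, f, g} → {z, a, b, c, d, e, f, g}.
Read '0': {z, a, b, c, d, e, f, g} → {y, z, a, b, c, d, e, f, g}.
Read '1': {y, z, a, b, c, d, e, f, g} → {y, a, c, d, e, g}.
Read '2': {y, a, c, d, e, g} → {z, a, b, c, d, e, f, g}.
Read '0': {z, a, b, c, d, e, f, g} → {y, z, a, b, c, d, e, f, g}.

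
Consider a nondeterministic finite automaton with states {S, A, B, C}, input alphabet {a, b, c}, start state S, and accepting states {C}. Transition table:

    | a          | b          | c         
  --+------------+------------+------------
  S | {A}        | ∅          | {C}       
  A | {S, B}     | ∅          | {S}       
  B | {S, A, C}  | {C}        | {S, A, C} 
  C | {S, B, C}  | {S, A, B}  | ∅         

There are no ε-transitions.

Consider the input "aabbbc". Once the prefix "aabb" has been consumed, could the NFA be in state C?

No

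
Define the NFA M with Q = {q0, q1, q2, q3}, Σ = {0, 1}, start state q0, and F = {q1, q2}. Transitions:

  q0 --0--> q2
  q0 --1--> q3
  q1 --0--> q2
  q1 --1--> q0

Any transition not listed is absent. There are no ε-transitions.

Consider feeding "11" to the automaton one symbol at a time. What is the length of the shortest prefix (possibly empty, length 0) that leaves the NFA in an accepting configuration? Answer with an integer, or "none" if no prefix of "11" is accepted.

none

Start in {q0}.
Read '1': q0→{q3}; now {q3}.
Read '1': q3→∅; now ∅.
No reachable set along the way intersects F.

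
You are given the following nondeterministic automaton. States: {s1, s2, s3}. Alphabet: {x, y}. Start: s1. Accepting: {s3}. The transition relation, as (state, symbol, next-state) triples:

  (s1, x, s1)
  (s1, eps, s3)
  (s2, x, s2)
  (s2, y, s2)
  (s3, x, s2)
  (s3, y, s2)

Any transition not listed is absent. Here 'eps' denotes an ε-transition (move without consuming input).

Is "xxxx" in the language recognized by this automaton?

Start: ε-closure({s1}) = {s1, s3}.
Read 'x': {s1, s3} → {s1, s2, s3}.
Read 'x': {s1, s2, s3} → {s1, s2, s3}.
Read 'x': {s1, s2, s3} → {s1, s2, s3}.
Read 'x': {s1, s2, s3} → {s1, s2, s3}.
The final set {s1, s2, s3} contains the accepting state s3.

Yes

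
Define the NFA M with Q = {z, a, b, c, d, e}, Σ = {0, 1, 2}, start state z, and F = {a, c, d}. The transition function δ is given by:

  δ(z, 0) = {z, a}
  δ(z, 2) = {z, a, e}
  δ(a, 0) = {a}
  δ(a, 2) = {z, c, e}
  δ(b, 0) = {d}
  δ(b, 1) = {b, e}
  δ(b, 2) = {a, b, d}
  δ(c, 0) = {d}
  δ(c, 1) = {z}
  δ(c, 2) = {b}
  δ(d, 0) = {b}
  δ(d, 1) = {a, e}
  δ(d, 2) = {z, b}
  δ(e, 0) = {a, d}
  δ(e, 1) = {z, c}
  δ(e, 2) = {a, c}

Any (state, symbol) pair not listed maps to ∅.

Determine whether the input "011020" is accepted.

No

Start in {z}.
Read '0': z→{z, a}; now {z, a}.
Read '1': z→∅, a→∅; now ∅.
The set is empty and remains empty for the remaining 4 symbols.
The final set ∅ contains no accepting state.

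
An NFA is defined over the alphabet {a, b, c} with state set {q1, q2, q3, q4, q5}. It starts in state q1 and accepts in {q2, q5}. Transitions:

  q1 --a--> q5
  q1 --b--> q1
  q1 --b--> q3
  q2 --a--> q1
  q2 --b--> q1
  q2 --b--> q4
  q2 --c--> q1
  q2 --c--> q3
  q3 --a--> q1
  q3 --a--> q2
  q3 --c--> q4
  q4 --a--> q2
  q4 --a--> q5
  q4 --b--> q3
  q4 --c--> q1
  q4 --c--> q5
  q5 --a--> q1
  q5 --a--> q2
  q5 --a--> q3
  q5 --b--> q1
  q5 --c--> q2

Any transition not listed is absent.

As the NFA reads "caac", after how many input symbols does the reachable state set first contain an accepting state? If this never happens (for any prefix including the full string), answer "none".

Start in {q1}.
Read 'c': q1→∅; now ∅.
The set is empty and remains empty for the remaining 3 symbols.
No reachable set along the way intersects F.

none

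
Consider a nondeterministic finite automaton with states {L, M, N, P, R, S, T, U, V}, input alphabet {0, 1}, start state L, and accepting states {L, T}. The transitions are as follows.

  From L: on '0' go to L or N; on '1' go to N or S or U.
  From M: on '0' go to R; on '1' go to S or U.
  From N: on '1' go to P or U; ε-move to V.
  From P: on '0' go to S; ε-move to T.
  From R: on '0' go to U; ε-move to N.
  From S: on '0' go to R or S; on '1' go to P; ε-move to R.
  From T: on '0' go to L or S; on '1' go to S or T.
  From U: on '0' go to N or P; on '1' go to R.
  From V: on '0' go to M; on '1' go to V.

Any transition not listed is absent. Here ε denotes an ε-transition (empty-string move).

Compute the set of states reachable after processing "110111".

Start in {L}.
Read '1': {L} → {N, R, S, U, V}.
Read '1': {N, R, S, U, V} → {N, P, R, T, U, V}.
Read '0': {N, P, R, T, U, V} → {L, M, N, P, R, S, T, U, V}.
Read '1': {L, M, N, P, R, S, T, U, V} → {N, P, R, S, T, U, V}.
Read '1': {N, P, R, S, T, U, V} → {N, P, R, S, T, U, V}.
Read '1': {N, P, R, S, T, U, V} → {N, P, R, S, T, U, V}.

{N, P, R, S, T, U, V}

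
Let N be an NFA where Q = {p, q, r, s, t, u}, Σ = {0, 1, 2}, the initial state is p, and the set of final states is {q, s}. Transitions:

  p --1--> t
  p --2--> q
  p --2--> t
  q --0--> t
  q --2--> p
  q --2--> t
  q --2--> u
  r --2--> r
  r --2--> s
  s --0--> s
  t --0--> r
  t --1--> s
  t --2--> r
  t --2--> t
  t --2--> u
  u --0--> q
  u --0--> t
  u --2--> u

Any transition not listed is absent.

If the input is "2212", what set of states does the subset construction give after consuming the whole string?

Start in {p}.
Read '2': {p} → {q, t}.
Read '2': {q, t} → {p, r, t, u}.
Read '1': {p, r, t, u} → {s, t}.
Read '2': {s, t} → {r, t, u}.

{r, t, u}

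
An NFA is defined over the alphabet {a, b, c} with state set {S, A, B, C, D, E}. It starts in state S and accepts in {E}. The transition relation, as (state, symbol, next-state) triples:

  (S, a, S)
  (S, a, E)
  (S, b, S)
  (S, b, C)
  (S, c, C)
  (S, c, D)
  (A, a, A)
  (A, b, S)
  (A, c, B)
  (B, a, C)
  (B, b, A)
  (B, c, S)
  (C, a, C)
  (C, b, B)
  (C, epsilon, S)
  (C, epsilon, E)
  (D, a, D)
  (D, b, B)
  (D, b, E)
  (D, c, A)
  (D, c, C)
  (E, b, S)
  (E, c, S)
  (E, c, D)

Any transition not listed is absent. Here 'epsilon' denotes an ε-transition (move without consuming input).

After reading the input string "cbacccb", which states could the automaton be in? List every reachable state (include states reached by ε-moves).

{S, A, B, C, E}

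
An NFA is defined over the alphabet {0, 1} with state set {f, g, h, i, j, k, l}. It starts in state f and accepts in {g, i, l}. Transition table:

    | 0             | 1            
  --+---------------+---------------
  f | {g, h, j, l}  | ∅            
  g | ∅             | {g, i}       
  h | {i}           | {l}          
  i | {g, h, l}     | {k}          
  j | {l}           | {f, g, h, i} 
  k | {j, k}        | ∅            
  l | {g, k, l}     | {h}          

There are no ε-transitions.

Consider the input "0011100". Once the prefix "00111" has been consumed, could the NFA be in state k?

Start in {f}.
Read '0': f→{g, h, j, l}; now {g, h, j, l}.
Read '0': g→∅, h→{i}, j→{l}, l→{g, k, l}; now {g, i, k, l}.
Read '1': g→{g, i}, i→{k}, k→∅, l→{h}; now {g, h, i, k}.
Read '1': g→{g, i}, h→{l}, i→{k}, k→∅; now {g, i, k, l}.
Read '1': g→{g, i}, i→{k}, k→∅, l→{h}; now {g, h, i, k}.
State k is in {g, h, i, k}.

Yes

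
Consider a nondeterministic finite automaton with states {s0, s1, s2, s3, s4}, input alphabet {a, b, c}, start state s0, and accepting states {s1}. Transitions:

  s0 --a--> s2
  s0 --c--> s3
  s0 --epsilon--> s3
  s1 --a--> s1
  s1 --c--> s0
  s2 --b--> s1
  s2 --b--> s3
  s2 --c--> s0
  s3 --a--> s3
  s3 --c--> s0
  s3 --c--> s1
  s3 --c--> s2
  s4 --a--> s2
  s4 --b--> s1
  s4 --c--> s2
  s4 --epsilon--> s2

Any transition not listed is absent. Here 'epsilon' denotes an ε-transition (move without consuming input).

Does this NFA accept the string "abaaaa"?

Start: ε-closure({s0}) = {s0, s3}.
Read 'a': {s0, s3} → {s2, s3}.
Read 'b': {s2, s3} → {s1, s3}.
Read 'a': {s1, s3} → {s1, s3}.
Read 'a': {s1, s3} → {s1, s3}.
Read 'a': {s1, s3} → {s1, s3}.
Read 'a': {s1, s3} → {s1, s3}.
The final set {s1, s3} contains the accepting state s1.

Yes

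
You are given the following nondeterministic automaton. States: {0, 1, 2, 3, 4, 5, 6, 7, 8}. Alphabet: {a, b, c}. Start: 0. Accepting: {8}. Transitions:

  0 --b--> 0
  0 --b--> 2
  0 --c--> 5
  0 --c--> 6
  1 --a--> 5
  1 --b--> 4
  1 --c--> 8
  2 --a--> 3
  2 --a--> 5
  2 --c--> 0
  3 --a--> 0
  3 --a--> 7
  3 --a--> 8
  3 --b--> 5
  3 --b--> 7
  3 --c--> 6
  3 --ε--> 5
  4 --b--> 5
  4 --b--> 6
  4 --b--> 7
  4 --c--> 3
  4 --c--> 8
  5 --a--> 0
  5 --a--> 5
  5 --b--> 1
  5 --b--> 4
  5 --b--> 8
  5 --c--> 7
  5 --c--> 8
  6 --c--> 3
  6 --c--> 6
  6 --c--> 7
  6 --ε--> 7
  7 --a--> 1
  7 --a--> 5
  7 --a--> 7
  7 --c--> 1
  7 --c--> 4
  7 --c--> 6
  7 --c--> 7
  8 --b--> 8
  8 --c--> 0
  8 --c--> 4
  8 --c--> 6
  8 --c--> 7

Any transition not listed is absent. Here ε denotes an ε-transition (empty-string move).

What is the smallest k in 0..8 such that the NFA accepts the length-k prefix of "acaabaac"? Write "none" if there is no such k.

Start in {0}.
Read 'a': {0} → ∅.
The set is empty and remains empty for the remaining 7 symbols.
No reachable set along the way intersects F.

none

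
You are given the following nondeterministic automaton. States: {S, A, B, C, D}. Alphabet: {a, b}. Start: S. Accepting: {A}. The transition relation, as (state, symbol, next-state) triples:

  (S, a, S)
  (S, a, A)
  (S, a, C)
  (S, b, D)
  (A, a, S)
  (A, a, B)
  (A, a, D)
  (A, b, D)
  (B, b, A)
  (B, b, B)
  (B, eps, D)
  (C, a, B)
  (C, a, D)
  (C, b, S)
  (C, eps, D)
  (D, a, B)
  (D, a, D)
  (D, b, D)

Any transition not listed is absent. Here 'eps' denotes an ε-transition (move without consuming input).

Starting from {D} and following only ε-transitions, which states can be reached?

{D}

Begin with {D}.
No ε-moves leave this set, so the closure equals the set itself.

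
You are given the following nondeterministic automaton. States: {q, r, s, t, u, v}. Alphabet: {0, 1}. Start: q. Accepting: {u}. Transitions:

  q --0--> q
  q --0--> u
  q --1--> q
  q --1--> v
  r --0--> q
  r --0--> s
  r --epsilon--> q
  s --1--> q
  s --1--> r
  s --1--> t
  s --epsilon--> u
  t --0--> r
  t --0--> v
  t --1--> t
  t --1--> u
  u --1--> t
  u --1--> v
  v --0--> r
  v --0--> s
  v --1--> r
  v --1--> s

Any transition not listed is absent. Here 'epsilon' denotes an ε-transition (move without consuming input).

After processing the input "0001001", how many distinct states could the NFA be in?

Start in {q}.
Read '0': q→{q, u}; now {q, u}.
Read '0': q→{q, u}, u→∅; now {q, u}.
Read '0': q→{q, u}, u→∅; now {q, u}.
Read '1': q→{q, v}, u→{t, v}; now {q, t, v}.
Read '0': q→{q, u}, t→{r, v}, v→{r, s}; now {q, r, s, u, v}.
Read '0': q→{q, u}, r→{q, s}, s→∅, u→∅, v→{r, s}; now {q, r, s, u}.
Read '1': q→{q, v}, r→∅, s→{q, r, t}, u→{t, v}; now {q, r, t, v}.
That set has 4 states.

4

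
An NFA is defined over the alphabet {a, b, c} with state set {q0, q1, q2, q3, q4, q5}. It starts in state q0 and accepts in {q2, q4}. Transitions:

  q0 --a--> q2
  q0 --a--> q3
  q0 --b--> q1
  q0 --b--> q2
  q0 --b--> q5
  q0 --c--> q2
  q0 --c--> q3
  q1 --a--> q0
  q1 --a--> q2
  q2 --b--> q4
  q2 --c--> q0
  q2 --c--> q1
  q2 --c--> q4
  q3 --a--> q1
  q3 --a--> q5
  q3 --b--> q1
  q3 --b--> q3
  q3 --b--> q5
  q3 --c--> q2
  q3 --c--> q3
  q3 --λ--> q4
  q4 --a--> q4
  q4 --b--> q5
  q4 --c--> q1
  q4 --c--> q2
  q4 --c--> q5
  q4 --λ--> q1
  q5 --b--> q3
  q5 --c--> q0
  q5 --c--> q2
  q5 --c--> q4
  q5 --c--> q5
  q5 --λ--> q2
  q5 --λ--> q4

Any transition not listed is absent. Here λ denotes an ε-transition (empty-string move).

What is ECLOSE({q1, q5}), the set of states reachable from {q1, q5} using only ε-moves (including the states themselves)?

Begin with {q1, q5}.
ε-move q5 → q2; add q2.
ε-move q5 → q4; add q4.

{q1, q2, q4, q5}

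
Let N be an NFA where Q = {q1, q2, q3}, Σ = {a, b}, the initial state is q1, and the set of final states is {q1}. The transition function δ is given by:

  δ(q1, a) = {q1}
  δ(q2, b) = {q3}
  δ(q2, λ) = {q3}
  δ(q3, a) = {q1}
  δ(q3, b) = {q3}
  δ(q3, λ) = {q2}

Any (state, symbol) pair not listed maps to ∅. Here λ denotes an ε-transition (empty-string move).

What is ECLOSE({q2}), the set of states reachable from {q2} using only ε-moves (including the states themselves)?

{q2, q3}

Begin with {q2}.
ε-move q2 → q3; add q3.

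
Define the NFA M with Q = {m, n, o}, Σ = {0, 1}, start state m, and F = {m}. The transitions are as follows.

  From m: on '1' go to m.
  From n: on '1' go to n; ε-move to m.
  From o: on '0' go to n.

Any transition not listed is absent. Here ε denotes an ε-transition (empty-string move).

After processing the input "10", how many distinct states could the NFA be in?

0

Start in {m}.
Read '1': {m} → {m}.
Read '0': {m} → ∅.
That set has 0 states.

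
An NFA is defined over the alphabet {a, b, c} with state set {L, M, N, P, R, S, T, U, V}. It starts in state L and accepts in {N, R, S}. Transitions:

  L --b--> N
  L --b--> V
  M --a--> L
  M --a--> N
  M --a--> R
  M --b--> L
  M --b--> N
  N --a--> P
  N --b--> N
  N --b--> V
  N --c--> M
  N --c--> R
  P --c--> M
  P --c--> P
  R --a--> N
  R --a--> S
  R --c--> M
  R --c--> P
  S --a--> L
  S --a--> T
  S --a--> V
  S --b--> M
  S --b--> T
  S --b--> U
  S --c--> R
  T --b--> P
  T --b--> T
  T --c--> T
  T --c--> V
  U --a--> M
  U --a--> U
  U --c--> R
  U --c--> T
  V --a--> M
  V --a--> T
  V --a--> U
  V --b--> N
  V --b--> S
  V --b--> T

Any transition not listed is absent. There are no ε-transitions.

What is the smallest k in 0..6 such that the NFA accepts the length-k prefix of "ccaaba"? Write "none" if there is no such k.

Start in {L}.
Read 'c': L→∅; now ∅.
The set is empty and remains empty for the remaining 5 symbols.
No reachable set along the way intersects F.

none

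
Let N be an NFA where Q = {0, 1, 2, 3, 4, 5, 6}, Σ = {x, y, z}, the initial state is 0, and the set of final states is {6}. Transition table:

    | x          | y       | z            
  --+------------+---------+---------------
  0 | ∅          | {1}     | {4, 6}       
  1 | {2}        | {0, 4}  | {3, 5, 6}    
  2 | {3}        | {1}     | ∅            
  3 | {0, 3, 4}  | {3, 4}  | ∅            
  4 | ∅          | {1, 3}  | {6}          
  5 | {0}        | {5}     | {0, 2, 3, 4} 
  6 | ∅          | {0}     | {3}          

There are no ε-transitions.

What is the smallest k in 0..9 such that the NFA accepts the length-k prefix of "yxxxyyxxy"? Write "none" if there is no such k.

Start in {0}.
Read 'y': 0→{1}; now {1}.
Read 'x': 1→{2}; now {2}.
Read 'x': 2→{3}; now {3}.
Read 'x': 3→{0, 3, 4}; now {0, 3, 4}.
Read 'y': 0→{1}, 3→{3, 4}, 4→{1, 3}; now {1, 3, 4}.
Read 'y': 1→{0, 4}, 3→{3, 4}, 4→{1, 3}; now {0, 1, 3, 4}.
Read 'x': 0→∅, 1→{2}, 3→{0, 3, 4}, 4→∅; now {0, 2, 3, 4}.
Read 'x': 0→∅, 2→{3}, 3→{0, 3, 4}, 4→∅; now {0, 3, 4}.
Read 'y': 0→{1}, 3→{3, 4}, 4→{1, 3}; now {1, 3, 4}.
No reachable set along the way intersects F.

none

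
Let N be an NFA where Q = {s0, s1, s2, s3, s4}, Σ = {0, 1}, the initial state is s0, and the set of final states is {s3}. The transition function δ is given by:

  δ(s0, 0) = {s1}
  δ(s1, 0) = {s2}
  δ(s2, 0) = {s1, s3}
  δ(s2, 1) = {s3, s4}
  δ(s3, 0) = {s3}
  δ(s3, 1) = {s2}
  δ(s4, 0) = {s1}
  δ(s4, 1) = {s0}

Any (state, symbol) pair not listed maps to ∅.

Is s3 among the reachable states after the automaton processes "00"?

Start in {s0}.
Read '0': {s0} → {s1}.
Read '0': {s1} → {s2}.
State s3 is not in {s2}.

No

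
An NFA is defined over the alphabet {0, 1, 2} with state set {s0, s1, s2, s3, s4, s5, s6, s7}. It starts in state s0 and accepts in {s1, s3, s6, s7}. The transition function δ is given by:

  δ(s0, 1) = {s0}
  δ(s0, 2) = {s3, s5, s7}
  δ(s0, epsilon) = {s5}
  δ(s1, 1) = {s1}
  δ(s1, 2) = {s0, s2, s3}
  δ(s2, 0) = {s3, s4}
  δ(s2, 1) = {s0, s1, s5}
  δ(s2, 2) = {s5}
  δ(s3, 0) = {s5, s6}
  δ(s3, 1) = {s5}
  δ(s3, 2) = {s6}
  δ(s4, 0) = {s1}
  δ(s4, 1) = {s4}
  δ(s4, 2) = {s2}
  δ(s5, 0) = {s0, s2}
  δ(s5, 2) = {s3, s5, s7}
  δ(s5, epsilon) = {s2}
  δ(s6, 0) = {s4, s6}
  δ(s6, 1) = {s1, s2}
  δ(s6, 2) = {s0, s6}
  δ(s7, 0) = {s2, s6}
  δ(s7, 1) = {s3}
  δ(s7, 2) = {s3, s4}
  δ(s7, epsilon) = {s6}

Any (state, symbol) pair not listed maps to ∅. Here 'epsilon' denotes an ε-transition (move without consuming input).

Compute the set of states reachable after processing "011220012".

Start: ε-closure({s0}) = {s0, s2, s5}.
Read '0': {s0, s2, s5} → {s0, s2, s3, s4, s5}.
Read '1': {s0, s2, s3, s4, s5} → {s0, s1, s2, s4, s5}.
Read '1': {s0, s1, s2, s4, s5} → {s0, s1, s2, s4, s5}.
Read '2': {s0, s1, s2, s4, s5} → {s0, s2, s3, s5, s6, s7}.
Read '2': {s0, s2, s3, s5, s6, s7} → {s0, s2, s3, s4, s5, s6, s7}.
Read '0': {s0, s2, s3, s4, s5, s6, s7} → {s0, s1, s2, s3, s4, s5, s6}.
Read '0': {s0, s1, s2, s3, s4, s5, s6} → {s0, s1, s2, s3, s4, s5, s6}.
Read '1': {s0, s1, s2, s3, s4, s5, s6} → {s0, s1, s2, s4, s5}.
Read '2': {s0, s1, s2, s4, s5} → {s0, s2, s3, s5, s6, s7}.

{s0, s2, s3, s5, s6, s7}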